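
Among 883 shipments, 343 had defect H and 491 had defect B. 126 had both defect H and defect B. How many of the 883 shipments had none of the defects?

|at least one| = 343 + 491 − 126 = 708
None: 883 − 708 = 175

175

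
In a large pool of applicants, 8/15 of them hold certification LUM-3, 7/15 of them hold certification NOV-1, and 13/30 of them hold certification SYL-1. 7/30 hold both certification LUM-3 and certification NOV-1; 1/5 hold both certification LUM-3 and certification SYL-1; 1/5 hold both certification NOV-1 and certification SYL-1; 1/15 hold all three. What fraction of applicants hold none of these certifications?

2/15

Apply inclusion-exclusion:
P(at least one) = 8/15 + 7/15 + 13/30 − 7/30 − 1/5 − 1/5 + 1/15 = 13/15
P(none) = 1 − 13/15 = 2/15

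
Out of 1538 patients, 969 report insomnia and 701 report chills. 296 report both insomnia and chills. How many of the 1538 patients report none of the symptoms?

By inclusion–exclusion:
|union| = 969 + 701 − 296 = 1374
None: 1538 − 1374 = 164

164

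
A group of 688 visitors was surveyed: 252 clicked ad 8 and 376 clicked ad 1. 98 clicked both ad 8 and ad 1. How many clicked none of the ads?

158

Apply inclusion-exclusion:
|union| = 252 + 376 − 98 = 530
None: 688 − 530 = 158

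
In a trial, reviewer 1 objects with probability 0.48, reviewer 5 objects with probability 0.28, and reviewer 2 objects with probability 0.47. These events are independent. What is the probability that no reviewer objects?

Since the events are independent, P(none) is the product of the individual non-occurrence probabilities.
P(none) = (1 − 0.48) × (1 − 0.28) × (1 − 0.47) = 0.52 × 0.72 × 0.53 = 0.198432

0.198432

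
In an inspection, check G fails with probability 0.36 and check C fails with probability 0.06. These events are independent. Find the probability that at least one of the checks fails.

0.3984

P(none) = (1 − 0.36) × (1 − 0.06) = 0.64 × 0.94 = 0.6016
P(at least one) = 1 − 0.6016 = 0.3984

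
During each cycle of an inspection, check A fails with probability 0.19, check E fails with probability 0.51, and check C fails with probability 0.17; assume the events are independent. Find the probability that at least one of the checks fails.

0.670573

Independence gives P(none) = ∏(1 − pᵢ).
P(none) = (1 − 0.19) × (1 − 0.51) × (1 − 0.17) = 0.81 × 0.49 × 0.83 = 0.329427
P(at least one) = 1 − 0.329427 = 0.670573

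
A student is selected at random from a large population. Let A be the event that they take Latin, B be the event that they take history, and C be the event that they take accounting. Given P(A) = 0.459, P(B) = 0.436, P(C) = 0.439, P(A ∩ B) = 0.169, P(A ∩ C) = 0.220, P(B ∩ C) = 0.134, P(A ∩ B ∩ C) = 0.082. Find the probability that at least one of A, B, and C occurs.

P(A ∪ B ∪ C) = 0.459 + 0.436 + 0.439 − 0.169 − 0.220 − 0.134 + 0.082 = 0.893

0.893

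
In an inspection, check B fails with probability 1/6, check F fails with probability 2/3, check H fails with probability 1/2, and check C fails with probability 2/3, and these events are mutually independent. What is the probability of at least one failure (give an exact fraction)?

103/108

Independence gives P(none) = ∏(1 − pᵢ).
P(none) = (1 − 1/6) × (1 − 2/3) × (1 − 1/2) × (1 − 2/3) = 5/6 × 1/3 × 1/2 × 1/3 = 5/108
P(at least one) = 1 − 5/108 = 103/108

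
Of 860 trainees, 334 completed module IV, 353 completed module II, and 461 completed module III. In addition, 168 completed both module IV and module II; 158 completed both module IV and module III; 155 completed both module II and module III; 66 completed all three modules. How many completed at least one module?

733

By inclusion-exclusion,
|at least one| = 334 + 353 + 461 − 168 − 158 − 155 + 66 = 733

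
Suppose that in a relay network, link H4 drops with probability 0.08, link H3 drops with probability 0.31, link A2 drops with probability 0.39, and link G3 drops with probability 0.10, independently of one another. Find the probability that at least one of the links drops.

P(none) = (1 − 0.08) × (1 − 0.31) × (1 − 0.39) × (1 − 0.10) = 0.92 × 0.69 × 0.61 × 0.90 = 0.3485052
P(at least one) = 1 − 0.3485052 = 0.6514948

0.6514948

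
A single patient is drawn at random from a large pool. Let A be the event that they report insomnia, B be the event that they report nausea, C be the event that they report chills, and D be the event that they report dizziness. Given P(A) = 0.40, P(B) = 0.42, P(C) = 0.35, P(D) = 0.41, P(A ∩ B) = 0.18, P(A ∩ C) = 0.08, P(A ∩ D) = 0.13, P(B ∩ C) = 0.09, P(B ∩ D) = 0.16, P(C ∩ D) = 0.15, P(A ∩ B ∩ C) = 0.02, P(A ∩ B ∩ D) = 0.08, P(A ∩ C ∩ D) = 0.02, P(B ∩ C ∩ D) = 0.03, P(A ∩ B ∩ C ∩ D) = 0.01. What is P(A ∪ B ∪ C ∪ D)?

0.93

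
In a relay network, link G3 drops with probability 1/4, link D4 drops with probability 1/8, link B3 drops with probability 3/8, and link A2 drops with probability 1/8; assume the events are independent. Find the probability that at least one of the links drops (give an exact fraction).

1313/2048

P(none) = (1 − 1/4) × (1 − 1/8) × (1 − 3/8) × (1 − 1/8) = 3/4 × 7/8 × 5/8 × 7/8 = 735/2048
P(at least one) = 1 − 735/2048 = 1313/2048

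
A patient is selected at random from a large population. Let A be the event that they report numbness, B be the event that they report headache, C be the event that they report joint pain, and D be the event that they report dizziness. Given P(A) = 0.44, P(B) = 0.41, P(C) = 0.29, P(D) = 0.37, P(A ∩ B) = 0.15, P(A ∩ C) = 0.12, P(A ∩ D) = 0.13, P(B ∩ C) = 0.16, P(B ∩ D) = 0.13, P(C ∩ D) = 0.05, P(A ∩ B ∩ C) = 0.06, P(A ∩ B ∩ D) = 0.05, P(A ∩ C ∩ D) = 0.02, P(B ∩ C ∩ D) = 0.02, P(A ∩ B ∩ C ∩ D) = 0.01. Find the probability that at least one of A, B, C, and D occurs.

0.91

Apply inclusion-exclusion:
P(A ∪ B ∪ C ∪ D) = 0.44 + 0.41 + 0.29 + 0.37 − 0.15 − 0.12 − 0.13 − 0.16 − 0.13 − 0.05 + 0.06 + 0.05 + 0.02 + 0.02 − 0.01 = 0.91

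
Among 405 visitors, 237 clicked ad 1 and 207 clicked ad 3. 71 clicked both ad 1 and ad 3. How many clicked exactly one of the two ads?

By inclusion–exclusion (exactly-one form):
N(exactly one) = 237 + 207 − 2·71 = 302

302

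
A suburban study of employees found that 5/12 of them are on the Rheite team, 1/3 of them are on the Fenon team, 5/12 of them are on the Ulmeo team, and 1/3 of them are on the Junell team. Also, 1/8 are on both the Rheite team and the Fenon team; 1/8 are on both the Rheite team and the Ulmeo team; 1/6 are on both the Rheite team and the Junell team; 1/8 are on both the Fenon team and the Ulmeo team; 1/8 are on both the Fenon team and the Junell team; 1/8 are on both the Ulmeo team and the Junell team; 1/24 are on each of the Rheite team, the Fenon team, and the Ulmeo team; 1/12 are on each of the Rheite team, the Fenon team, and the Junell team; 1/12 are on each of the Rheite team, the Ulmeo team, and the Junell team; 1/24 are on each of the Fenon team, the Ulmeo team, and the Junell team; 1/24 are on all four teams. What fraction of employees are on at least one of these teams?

11/12

Apply inclusion-exclusion:
P(≥1) = 5/12 + 1/3 + 5/12 + 1/3 − 1/8 − 1/8 − 1/6 − 1/8 − 1/8 − 1/8 + 1/24 + 1/12 + 1/12 + 1/24 − 1/24 = 11/12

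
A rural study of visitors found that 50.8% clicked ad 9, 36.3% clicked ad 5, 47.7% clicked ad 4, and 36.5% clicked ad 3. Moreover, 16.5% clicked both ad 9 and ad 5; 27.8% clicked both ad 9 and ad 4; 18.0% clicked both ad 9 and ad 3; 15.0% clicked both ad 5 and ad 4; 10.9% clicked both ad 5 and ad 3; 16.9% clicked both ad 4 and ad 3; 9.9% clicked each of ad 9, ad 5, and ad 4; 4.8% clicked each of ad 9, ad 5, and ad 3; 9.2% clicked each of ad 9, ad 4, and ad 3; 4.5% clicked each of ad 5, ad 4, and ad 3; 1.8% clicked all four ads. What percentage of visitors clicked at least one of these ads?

92.8%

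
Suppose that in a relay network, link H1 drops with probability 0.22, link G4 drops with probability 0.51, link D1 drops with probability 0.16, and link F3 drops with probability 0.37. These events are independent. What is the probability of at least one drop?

0.79773976

Independence gives P(none) = ∏(1 − pᵢ).
P(none) = (1 − 0.22) × (1 − 0.51) × (1 − 0.16) × (1 − 0.37) = 0.78 × 0.49 × 0.84 × 0.63 = 0.20226024
P(at least one) = 1 − 0.20226024 = 0.79773976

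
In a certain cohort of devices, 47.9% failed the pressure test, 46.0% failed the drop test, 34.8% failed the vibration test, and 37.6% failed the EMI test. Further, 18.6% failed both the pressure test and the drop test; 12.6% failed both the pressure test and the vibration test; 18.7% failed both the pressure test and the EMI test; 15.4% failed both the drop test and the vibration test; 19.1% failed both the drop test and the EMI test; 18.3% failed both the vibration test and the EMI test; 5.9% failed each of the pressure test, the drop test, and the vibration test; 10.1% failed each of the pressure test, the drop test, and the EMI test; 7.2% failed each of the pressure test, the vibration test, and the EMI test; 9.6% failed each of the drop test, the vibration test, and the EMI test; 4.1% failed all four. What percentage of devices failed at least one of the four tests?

By inclusion–exclusion:
P(union) = 47.9 + 46.0 + 34.8 + 37.6 − 18.6 − 12.6 − 18.7 − 15.4 − 19.1 − 18.3 + 5.9 + 10.1 + 7.2 + 9.6 − 4.1 = 92.3%

92.3%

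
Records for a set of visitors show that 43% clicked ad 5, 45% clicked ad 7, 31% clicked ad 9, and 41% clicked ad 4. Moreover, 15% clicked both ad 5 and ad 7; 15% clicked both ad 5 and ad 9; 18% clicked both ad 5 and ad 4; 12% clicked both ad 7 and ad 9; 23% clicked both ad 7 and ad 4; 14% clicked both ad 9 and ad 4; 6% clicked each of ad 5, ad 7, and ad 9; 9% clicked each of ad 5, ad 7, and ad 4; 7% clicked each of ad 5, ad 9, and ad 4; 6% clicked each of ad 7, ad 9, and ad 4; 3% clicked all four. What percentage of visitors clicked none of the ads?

12%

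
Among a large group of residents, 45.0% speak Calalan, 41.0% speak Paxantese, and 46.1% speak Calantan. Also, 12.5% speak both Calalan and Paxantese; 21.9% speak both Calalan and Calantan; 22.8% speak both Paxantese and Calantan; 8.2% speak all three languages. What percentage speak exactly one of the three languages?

42.3%

P(exactly one) = 45.0 + 41.0 + 46.1 − 2·12.5 − 2·21.9 − 2·22.8 + 3·8.2 = 42.3%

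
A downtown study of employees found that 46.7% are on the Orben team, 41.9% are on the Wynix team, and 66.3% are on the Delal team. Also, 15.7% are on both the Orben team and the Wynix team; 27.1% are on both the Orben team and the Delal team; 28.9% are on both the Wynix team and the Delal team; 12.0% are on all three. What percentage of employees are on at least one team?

Inclusion–exclusion gives
P(≥1) = 46.7 + 41.9 + 66.3 − 15.7 − 27.1 − 28.9 + 12.0 = 95.2%

95.2%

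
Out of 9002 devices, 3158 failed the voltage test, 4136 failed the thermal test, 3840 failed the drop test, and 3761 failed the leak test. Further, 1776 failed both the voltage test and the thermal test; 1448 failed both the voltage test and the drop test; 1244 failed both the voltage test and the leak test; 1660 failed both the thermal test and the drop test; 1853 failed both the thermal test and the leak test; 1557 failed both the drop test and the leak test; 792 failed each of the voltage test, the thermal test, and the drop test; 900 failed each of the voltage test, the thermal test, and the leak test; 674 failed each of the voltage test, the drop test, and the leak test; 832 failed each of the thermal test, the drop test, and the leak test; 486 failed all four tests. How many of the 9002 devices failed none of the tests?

|at least one| = 3158 + 4136 + 3840 + 3761 − 1776 − 1448 − 1244 − 1660 − 1853 − 1557 + 792 + 900 + 674 + 832 − 486 = 8069
None: 9002 − 8069 = 933

933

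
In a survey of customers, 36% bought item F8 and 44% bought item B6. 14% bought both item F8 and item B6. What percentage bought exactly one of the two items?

52%

By inclusion–exclusion (exactly-one form):
P(exactly one) = 36 + 44 − 2·14 = 52%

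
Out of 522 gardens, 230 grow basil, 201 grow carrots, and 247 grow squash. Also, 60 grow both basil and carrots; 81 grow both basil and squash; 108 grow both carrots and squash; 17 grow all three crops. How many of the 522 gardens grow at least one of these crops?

By inclusion-exclusion,
|union| = 230 + 201 + 247 − 60 − 81 − 108 + 17 = 446

446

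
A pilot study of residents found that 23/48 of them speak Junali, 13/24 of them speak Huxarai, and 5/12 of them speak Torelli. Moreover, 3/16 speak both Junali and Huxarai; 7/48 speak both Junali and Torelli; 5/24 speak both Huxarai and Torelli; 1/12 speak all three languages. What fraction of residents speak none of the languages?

Using inclusion–exclusion:
P(≥1) = 23/48 + 13/24 + 5/12 − 3/16 − 7/48 − 5/24 + 1/12 = 47/48
P(none) = 1 − 47/48 = 1/48

1/48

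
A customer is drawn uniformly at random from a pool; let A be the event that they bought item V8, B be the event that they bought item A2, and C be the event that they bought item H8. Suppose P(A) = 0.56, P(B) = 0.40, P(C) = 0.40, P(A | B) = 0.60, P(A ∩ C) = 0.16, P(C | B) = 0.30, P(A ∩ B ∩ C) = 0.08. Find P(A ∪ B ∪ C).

0.92

P(A ∩ B) = P(B)·P(A|B) = 0.40 × 0.60 = 0.24
P(B ∩ C) = P(B)·P(C|B) = 0.40 × 0.30 = 0.12
Inclusion–exclusion gives
P(A ∪ B ∪ C) = 0.56 + 0.40 + 0.40 − 0.24 − 0.16 − 0.12 + 0.08 = 0.92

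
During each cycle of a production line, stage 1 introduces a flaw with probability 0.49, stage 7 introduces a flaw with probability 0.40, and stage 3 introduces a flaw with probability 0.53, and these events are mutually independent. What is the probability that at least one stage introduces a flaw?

0.85618

P(none) = (1 − 0.49) × (1 − 0.40) × (1 − 0.53) = 0.51 × 0.60 × 0.47 = 0.14382
P(at least one) = 1 − 0.14382 = 0.85618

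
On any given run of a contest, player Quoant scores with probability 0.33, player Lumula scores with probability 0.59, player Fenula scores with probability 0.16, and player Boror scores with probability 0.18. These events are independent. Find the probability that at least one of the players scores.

0.81078664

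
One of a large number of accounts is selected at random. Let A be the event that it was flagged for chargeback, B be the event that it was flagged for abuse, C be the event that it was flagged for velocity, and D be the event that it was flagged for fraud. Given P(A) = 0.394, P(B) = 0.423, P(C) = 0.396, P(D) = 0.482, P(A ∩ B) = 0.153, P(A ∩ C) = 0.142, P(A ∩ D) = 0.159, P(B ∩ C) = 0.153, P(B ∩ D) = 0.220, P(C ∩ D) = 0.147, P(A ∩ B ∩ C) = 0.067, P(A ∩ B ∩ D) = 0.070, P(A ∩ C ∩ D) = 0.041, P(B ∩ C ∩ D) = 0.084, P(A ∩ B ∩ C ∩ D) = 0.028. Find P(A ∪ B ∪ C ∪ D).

By inclusion-exclusion,
P(A ∪ B ∪ C ∪ D) = 0.394 + 0.423 + 0.396 + 0.482 − 0.153 − 0.142 − 0.159 − 0.153 − 0.220 − 0.147 + 0.067 + 0.070 + 0.041 + 0.084 − 0.028 = 0.955

0.955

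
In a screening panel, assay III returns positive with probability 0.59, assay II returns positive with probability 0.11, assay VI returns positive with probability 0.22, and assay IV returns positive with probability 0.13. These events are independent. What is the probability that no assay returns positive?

0.24762114

Independence gives P(none) = ∏(1 − pᵢ).
P(none) = (1 − 0.59) × (1 − 0.11) × (1 − 0.22) × (1 − 0.13) = 0.41 × 0.89 × 0.78 × 0.87 = 0.24762114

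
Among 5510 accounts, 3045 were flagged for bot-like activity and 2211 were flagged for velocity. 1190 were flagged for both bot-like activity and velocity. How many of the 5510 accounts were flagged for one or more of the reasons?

|at least one| = 3045 + 2211 − 1190 = 4066

4066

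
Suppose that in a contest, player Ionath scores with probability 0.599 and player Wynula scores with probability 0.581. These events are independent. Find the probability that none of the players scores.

P(none) = (1 − 0.599) × (1 − 0.581) = 0.401 × 0.419 = 0.168019

0.168019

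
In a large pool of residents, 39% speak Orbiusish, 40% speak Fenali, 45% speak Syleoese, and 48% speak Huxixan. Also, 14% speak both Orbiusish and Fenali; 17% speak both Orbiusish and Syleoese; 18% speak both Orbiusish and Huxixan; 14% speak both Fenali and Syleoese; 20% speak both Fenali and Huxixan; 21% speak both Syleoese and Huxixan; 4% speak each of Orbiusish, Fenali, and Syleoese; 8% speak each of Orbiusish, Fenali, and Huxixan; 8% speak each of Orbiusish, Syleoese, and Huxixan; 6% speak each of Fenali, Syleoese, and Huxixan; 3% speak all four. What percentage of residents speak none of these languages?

9%

P(union) = 39 + 40 + 45 + 48 − 14 − 17 − 18 − 14 − 20 − 21 + 4 + 8 + 8 + 6 − 3 = 91%
P(none) = 100% − 91% = 9%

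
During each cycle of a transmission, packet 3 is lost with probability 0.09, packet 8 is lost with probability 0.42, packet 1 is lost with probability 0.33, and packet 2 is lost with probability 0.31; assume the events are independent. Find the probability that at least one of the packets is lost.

0.75599806

P(none) = (1 − 0.09) × (1 − 0.42) × (1 − 0.33) × (1 − 0.31) = 0.91 × 0.58 × 0.67 × 0.69 = 0.24400194
P(at least one) = 1 − 0.24400194 = 0.75599806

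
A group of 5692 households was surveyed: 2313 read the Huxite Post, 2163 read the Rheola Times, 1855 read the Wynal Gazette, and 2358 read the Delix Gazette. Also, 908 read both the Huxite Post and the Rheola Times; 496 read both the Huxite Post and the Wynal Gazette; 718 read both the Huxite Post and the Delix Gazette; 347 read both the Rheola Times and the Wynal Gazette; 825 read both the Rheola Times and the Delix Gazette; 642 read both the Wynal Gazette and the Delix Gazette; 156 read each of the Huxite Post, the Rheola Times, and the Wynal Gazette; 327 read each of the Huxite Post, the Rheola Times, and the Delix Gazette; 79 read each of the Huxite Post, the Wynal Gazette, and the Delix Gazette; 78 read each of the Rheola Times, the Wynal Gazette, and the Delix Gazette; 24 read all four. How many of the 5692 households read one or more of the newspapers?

Inclusion–exclusion gives
N(≥1) = 2313 + 2163 + 1855 + 2358 − 908 − 496 − 718 − 347 − 825 − 642 + 156 + 327 + 79 + 78 − 24 = 5369

5369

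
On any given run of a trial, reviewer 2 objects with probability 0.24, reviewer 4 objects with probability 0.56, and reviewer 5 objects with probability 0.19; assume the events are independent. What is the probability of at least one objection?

0.729136

P(none) = (1 − 0.24) × (1 − 0.56) × (1 − 0.19) = 0.76 × 0.44 × 0.81 = 0.270864
P(at least one) = 1 − 0.270864 = 0.729136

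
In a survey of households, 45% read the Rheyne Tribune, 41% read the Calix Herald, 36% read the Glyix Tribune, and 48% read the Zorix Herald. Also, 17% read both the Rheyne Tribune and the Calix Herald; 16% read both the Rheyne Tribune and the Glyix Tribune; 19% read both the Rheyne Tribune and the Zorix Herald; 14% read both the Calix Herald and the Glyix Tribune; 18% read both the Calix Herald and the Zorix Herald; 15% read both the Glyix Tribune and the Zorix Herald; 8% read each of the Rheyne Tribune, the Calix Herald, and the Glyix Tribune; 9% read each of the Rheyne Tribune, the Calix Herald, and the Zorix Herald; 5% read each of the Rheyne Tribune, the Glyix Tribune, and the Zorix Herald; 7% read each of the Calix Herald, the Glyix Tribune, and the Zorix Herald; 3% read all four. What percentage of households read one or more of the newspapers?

P(at least one) = 45 + 41 + 36 + 48 − 17 − 16 − 19 − 14 − 18 − 15 + 8 + 9 + 5 + 7 − 3 = 97%

97%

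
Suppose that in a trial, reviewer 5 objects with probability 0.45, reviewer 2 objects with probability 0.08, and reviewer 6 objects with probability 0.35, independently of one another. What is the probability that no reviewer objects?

0.3289

P(none) = (1 − 0.45) × (1 − 0.08) × (1 − 0.35) = 0.55 × 0.92 × 0.65 = 0.3289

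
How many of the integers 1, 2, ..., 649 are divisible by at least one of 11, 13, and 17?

137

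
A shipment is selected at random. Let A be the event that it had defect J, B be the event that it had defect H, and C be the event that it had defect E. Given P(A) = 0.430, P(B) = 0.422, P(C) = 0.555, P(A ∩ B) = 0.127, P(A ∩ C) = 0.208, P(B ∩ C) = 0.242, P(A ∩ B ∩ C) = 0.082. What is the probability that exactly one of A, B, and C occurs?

By inclusion–exclusion (exactly-one form):
P(exactly one) = 0.430 + 0.422 + 0.555 − 2·0.127 − 2·0.208 − 2·0.242 + 3·0.082 = 0.499

0.499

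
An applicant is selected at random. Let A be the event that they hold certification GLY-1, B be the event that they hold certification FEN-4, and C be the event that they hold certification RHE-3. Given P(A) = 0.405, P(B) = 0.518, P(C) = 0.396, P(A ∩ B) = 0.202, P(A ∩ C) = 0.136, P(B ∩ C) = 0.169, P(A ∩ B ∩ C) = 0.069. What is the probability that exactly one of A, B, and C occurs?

0.512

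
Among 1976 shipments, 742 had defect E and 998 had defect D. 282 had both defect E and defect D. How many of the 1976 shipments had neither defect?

|at least one| = 742 + 998 − 282 = 1458
None: 1976 − 1458 = 518

518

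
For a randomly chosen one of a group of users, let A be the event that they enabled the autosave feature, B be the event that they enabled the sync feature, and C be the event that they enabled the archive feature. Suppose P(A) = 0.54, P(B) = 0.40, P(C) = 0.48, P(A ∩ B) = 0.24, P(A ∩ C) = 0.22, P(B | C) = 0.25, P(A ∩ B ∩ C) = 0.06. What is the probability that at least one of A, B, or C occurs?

0.90

P(B ∩ C) = P(C)·P(B|C) = 0.48 × 0.25 = 0.12
Apply inclusion-exclusion:
P(A ∪ B ∪ C) = 0.54 + 0.40 + 0.48 − 0.24 − 0.22 − 0.12 + 0.06 = 0.90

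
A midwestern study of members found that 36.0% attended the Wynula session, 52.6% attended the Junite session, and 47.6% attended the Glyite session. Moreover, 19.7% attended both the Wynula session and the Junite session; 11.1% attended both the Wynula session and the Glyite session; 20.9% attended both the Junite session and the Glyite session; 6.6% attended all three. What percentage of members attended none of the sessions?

8.9%

Using inclusion–exclusion:
P(at least one) = 36.0 + 52.6 + 47.6 − 19.7 − 11.1 − 20.9 + 6.6 = 91.1%
P(none) = 100% − 91.1% = 8.9%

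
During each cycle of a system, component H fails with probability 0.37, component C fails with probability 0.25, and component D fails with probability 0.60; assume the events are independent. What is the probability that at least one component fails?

P(none) = (1 − 0.37) × (1 − 0.25) × (1 − 0.60) = 0.63 × 0.75 × 0.40 = 0.189
P(at least one) = 1 − 0.189 = 0.811

0.811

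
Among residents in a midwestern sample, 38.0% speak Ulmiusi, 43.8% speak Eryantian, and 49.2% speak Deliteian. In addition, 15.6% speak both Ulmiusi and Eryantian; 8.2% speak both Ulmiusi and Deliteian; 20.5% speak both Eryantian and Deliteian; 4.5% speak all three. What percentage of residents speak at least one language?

91.2%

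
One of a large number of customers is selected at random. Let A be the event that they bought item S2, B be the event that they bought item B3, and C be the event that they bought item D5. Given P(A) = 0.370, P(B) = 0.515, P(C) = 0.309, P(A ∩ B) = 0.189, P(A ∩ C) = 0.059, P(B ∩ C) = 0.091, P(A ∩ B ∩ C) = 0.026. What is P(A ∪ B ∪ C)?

Inclusion–exclusion gives
P(A ∪ B ∪ C) = 0.370 + 0.515 + 0.309 − 0.189 − 0.059 − 0.091 + 0.026 = 0.881

0.881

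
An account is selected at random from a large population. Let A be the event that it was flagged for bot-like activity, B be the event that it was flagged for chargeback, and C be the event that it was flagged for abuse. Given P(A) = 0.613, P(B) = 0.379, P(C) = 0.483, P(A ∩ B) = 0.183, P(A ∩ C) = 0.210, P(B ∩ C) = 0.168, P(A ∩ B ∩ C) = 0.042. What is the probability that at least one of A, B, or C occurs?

0.956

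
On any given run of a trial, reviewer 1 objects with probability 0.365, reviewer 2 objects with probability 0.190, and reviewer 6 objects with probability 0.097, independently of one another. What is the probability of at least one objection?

0.53554195

P(none) = (1 − 0.365) × (1 − 0.190) × (1 − 0.097) = 0.635 × 0.810 × 0.903 = 0.46445805
P(at least one) = 1 − 0.46445805 = 0.53554195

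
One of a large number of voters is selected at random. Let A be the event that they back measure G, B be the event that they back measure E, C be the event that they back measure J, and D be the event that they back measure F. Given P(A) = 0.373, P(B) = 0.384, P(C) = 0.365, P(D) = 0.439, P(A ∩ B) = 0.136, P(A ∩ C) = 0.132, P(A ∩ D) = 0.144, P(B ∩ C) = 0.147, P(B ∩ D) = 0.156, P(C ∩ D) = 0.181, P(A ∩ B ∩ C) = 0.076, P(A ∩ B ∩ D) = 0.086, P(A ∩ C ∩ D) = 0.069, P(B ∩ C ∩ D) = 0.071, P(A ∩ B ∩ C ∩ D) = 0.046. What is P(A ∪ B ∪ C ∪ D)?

0.921

By inclusion–exclusion:
P(A ∪ B ∪ C ∪ D) = 0.373 + 0.384 + 0.365 + 0.439 − 0.136 − 0.132 − 0.144 − 0.147 − 0.156 − 0.181 + 0.076 + 0.086 + 0.069 + 0.071 − 0.046 = 0.921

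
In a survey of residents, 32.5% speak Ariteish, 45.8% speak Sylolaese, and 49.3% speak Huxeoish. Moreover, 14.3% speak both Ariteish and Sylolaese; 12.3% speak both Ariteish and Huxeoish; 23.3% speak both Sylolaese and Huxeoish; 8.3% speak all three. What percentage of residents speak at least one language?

86.0%

Apply inclusion-exclusion:
P(at least one) = 32.5 + 45.8 + 49.3 − 14.3 − 12.3 − 23.3 + 8.3 = 86.0%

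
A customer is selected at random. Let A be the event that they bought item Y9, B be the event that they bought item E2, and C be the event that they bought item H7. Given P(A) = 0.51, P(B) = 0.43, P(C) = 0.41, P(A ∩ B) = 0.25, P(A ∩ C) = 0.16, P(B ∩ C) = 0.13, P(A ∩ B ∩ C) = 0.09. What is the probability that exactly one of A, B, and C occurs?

0.54

Using the inclusion–exclusion count for exactly one event:
P(exactly one) = 0.51 + 0.43 + 0.41 − 2·0.25 − 2·0.16 − 2·0.13 + 3·0.09 = 0.54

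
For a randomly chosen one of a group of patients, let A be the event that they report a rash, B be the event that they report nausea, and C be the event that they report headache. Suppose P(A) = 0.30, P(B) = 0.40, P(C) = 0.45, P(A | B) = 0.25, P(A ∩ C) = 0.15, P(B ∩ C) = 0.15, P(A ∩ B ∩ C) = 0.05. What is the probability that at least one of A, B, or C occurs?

P(A ∩ B) = P(B)·P(A|B) = 0.40 × 0.25 = 0.10
By inclusion–exclusion:
P(A ∪ B ∪ C) = 0.30 + 0.40 + 0.45 − 0.10 − 0.15 − 0.15 + 0.05 = 0.80

0.80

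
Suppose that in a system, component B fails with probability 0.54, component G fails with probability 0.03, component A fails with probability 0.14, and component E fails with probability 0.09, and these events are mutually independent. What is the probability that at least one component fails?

Since the events are independent, P(none) is the product of the individual non-occurrence probabilities.
P(none) = (1 − 0.54) × (1 − 0.03) × (1 − 0.14) × (1 − 0.09) = 0.46 × 0.97 × 0.86 × 0.91 = 0.34919612
P(at least one) = 1 − 0.34919612 = 0.65080388

0.65080388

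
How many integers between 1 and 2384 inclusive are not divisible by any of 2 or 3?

1192 + 794 − 397 = 1589
2384 − 1589 = 795

795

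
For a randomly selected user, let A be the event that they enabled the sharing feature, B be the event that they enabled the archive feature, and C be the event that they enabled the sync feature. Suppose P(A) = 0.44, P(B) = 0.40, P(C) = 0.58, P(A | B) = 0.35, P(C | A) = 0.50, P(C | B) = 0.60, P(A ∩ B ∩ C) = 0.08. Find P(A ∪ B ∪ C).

0.90

P(A ∩ B) = P(B)·P(A|B) = 0.40 × 0.35 = 0.14
P(A ∩ C) = P(A)·P(C|A) = 0.44 × 0.50 = 0.22
P(B ∩ C) = P(B)·P(C|B) = 0.40 × 0.60 = 0.24
P(A ∪ B ∪ C) = 0.44 + 0.40 + 0.58 − 0.14 − 0.22 − 0.24 + 0.08 = 0.90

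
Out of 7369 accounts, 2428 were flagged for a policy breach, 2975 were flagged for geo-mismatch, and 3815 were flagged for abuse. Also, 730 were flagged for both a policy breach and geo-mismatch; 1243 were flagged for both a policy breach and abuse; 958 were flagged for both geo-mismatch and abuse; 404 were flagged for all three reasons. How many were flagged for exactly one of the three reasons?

4568

|exactly one| = 2428 + 2975 + 3815 − 2·730 − 2·1243 − 2·958 + 3·404 = 4568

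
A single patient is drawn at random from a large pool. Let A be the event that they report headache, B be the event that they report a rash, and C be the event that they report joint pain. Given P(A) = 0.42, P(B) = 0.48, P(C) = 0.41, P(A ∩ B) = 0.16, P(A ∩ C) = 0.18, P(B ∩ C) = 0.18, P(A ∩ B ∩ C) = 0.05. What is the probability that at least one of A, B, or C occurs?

0.84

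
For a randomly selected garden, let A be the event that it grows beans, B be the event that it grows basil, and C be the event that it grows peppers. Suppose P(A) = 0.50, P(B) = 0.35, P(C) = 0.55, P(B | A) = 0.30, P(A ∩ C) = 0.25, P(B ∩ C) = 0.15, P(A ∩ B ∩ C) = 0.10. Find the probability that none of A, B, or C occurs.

0.05

P(A ∩ B) = P(A)·P(B|A) = 0.50 × 0.30 = 0.15
Inclusion–exclusion gives
P(A ∪ B ∪ C) = 0.50 + 0.35 + 0.55 − 0.15 − 0.25 − 0.15 + 0.10 = 0.95
P(none) = 1 − 0.95 = 0.05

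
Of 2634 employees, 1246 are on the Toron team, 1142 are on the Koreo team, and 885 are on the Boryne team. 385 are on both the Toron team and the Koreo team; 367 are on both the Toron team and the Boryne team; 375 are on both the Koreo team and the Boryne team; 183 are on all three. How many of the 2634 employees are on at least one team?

2329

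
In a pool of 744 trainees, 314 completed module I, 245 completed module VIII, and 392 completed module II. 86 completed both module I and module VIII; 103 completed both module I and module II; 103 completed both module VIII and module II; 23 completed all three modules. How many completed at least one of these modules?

682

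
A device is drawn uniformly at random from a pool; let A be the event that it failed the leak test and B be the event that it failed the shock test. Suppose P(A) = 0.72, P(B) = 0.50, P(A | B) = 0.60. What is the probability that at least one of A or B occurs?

0.92

P(A ∩ B) = P(B)·P(A|B) = 0.50 × 0.60 = 0.30
Inclusion–exclusion gives
P(A ∪ B) = 0.72 + 0.50 − 0.30 = 0.92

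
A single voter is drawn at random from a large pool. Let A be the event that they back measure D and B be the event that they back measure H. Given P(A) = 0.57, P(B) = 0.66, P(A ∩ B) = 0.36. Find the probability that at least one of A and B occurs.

Inclusion–exclusion gives
P(A ∪ B) = 0.57 + 0.66 − 0.36 = 0.87

0.87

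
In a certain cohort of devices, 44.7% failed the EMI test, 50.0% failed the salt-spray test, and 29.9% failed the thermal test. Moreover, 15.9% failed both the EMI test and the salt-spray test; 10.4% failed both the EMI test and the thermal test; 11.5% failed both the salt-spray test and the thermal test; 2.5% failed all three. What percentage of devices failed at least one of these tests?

By inclusion-exclusion,
P(at least one) = 44.7 + 50.0 + 29.9 − 15.9 − 10.4 − 11.5 + 2.5 = 89.3%

89.3%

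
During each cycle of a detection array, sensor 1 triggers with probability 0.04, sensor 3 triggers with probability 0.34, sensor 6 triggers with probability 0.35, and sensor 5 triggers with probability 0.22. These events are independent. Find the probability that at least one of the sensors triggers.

0.6787648

P(none) = (1 − 0.04) × (1 − 0.34) × (1 − 0.35) × (1 − 0.22) = 0.96 × 0.66 × 0.65 × 0.78 = 0.3212352
P(at least one) = 1 − 0.3212352 = 0.6787648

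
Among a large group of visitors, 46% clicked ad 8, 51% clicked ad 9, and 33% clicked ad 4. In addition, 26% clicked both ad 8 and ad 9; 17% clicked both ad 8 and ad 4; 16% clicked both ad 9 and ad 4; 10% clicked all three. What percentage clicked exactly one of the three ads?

42%

By inclusion–exclusion (exactly-one form):
P(exactly one) = 46 + 51 + 33 − 2·26 − 2·17 − 2·16 + 3·10 = 42%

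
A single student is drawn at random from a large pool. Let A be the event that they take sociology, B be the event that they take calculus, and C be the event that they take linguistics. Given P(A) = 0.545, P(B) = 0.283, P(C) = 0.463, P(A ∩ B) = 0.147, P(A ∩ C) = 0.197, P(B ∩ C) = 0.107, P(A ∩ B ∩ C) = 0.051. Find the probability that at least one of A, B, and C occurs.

0.891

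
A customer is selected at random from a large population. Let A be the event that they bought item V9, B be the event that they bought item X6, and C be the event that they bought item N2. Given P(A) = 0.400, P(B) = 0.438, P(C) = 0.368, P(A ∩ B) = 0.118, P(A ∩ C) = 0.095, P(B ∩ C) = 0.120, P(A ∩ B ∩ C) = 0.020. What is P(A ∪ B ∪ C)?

0.893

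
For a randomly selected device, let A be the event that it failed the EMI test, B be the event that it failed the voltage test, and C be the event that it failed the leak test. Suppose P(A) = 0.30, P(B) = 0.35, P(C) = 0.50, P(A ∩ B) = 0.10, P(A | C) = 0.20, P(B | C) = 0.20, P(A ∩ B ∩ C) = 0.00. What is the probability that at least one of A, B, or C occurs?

0.85

P(A ∩ C) = P(C)·P(A|C) = 0.50 × 0.20 = 0.10
P(B ∩ C) = P(C)·P(B|C) = 0.50 × 0.20 = 0.10
P(A ∪ B ∪ C) = 0.30 + 0.35 + 0.50 − 0.10 − 0.10 − 0.10 + 0.00 = 0.85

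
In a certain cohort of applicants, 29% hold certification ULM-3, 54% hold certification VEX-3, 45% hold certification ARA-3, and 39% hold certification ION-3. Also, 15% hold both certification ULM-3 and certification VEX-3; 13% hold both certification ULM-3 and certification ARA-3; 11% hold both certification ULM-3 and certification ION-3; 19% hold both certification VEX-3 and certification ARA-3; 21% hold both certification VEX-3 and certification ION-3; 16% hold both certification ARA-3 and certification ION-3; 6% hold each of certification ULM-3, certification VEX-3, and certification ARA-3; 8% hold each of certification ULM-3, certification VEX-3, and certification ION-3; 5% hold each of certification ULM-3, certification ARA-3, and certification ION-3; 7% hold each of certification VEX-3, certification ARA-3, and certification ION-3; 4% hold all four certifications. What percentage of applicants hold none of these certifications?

6%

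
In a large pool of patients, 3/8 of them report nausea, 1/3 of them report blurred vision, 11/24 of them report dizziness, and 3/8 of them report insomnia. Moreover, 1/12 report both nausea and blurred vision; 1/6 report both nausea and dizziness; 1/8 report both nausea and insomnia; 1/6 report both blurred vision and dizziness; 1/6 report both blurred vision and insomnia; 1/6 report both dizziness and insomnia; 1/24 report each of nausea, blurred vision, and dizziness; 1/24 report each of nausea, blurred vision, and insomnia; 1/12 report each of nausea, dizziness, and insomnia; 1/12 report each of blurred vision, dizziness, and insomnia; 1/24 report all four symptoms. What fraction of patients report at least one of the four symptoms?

Apply inclusion-exclusion:
P(union) = 3/8 + 1/3 + 11/24 + 3/8 − 1/12 − 1/6 − 1/8 − 1/6 − 1/6 − 1/6 + 1/24 + 1/24 + 1/12 + 1/12 − 1/24 = 7/8

7/8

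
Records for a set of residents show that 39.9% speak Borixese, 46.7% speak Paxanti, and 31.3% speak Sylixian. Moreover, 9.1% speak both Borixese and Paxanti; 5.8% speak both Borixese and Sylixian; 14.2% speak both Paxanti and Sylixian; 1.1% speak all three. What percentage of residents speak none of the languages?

10.1%

By inclusion–exclusion:
P(union) = 39.9 + 46.7 + 31.3 − 9.1 − 5.8 − 14.2 + 1.1 = 89.9%
P(none) = 100% − 89.9% = 10.1%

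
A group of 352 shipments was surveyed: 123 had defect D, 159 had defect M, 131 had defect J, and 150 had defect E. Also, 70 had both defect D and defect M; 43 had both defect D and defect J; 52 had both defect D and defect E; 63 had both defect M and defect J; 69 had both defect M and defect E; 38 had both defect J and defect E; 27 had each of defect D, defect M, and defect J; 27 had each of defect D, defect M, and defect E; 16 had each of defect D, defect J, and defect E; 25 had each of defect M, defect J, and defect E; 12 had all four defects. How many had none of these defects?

By inclusion-exclusion,
|at least one| = 123 + 159 + 131 + 150 − 70 − 43 − 52 − 63 − 69 − 38 + 27 + 27 + 16 + 25 − 12 = 311
None: 352 − 311 = 41

41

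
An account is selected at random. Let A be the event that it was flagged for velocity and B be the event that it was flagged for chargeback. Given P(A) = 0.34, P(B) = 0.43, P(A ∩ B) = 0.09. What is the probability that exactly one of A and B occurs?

0.59

Using the inclusion–exclusion count for exactly one event:
P(exactly one) = 0.34 + 0.43 − 2·0.09 = 0.59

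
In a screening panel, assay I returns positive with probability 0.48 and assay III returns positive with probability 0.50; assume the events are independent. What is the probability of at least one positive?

0.74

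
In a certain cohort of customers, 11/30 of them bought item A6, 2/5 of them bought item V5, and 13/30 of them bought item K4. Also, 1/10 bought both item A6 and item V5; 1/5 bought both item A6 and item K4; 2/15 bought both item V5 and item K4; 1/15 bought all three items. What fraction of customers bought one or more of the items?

Inclusion–exclusion gives
P(≥1) = 11/30 + 2/5 + 13/30 − 1/10 − 1/5 − 2/15 + 1/15 = 5/6

5/6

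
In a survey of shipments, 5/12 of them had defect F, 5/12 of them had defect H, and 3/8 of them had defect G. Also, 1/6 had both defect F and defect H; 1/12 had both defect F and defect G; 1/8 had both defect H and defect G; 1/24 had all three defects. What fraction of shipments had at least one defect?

7/8

P(union) = 5/12 + 5/12 + 3/8 − 1/6 − 1/12 − 1/8 + 1/24 = 7/8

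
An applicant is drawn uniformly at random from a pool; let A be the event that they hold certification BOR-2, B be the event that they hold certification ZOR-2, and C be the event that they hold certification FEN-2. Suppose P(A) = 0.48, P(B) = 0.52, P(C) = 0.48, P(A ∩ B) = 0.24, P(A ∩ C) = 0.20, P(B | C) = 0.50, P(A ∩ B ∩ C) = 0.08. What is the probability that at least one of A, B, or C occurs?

P(B ∩ C) = P(C)·P(B|C) = 0.48 × 0.50 = 0.24
By inclusion–exclusion:
P(A ∪ B ∪ C) = 0.48 + 0.52 + 0.48 − 0.24 − 0.20 − 0.24 + 0.08 = 0.88

0.88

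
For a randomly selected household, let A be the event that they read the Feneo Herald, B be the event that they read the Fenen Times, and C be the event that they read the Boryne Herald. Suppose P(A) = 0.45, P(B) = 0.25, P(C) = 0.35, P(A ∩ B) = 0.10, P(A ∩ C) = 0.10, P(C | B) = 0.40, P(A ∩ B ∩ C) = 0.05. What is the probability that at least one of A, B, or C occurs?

P(B ∩ C) = P(B)·P(C|B) = 0.25 × 0.40 = 0.10
Apply inclusion-exclusion:
P(A ∪ B ∪ C) = 0.45 + 0.25 + 0.35 − 0.10 − 0.10 − 0.10 + 0.05 = 0.80

0.80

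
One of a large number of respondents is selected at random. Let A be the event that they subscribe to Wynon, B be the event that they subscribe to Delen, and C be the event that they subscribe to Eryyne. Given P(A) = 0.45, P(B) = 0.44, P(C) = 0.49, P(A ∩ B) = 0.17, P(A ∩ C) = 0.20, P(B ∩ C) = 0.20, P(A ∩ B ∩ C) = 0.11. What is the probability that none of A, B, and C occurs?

Using inclusion–exclusion:
P(A ∪ B ∪ C) = 0.45 + 0.44 + 0.49 − 0.17 − 0.20 − 0.20 + 0.11 = 0.92
P(none) = 1 − 0.92 = 0.08

0.08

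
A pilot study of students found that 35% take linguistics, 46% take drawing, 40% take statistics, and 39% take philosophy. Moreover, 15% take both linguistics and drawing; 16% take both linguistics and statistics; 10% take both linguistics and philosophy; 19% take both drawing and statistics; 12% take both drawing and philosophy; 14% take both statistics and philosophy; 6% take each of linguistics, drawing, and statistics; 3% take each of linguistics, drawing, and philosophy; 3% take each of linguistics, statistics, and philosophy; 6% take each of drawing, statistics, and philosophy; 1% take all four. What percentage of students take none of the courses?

9%

P(at least one) = 35 + 46 + 40 + 39 − 15 − 16 − 10 − 19 − 12 − 14 + 6 + 3 + 3 + 6 − 1 = 91%
P(none) = 100% − 91% = 9%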